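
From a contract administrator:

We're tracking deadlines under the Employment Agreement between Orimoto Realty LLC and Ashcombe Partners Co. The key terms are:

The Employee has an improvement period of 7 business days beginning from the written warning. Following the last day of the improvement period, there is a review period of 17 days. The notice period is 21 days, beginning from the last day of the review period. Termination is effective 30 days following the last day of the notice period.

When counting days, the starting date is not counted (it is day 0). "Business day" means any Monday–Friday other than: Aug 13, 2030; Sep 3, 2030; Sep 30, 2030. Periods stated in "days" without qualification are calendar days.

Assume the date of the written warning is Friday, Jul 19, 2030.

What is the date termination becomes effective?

Oct 6, 2030

The last day of the improvement period: counting 7 business days from Friday, Jul 19, 2030 (Jul 22, Jul 23, Jul 24, Jul 25, Jul 26, Jul 29, Jul 30, skipping weekends) reaches Tuesday, Jul 30, 2030.
Adding 17 calendar days to Jul 30, 2030 gives Aug 16, 2030, which is the last day of the review period.
The last day of the notice period: 21 calendar days after Aug 16, 2030 is Sep 6, 2030.
Adding 30 calendar days to Sep 6, 2030 gives Oct 6, 2030, which is the date termination becomes effective.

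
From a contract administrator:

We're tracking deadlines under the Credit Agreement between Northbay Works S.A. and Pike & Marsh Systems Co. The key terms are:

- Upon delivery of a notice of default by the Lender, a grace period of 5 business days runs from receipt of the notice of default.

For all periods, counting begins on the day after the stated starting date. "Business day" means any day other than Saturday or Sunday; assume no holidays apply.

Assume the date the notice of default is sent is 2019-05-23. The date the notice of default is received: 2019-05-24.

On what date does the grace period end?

2019-05-31

From Friday, 2019-05-24, 5 business days (May 27, May 28, May 29, May 30, May 31, skipping weekends) brings us to Friday, 2019-05-31, which is the last day of the grace period.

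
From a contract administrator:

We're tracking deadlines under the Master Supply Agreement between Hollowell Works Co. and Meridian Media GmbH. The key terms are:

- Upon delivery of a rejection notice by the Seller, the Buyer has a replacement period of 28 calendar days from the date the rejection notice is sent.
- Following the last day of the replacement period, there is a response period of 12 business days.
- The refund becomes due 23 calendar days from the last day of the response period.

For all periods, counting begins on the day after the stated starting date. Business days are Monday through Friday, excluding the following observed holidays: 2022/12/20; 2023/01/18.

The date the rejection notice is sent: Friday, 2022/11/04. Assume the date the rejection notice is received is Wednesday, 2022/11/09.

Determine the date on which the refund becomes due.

The last day of the replacement period: 28 calendar days after 2022/11/04 is 2022/12/02.
The last day of the response period: 12 business days after Friday, 2022/12/02, skipping weekends and the listed holiday on Dec 20 — Dec 5, Dec 6, Dec 7, Dec 8, …, Dec 16, Dec 19, Dec 21 — lands on Wednesday, 2022/12/21.
The date on which the refund becomes due: 2022/12/21 + 23 days = 2023/01/13.

2023/01/13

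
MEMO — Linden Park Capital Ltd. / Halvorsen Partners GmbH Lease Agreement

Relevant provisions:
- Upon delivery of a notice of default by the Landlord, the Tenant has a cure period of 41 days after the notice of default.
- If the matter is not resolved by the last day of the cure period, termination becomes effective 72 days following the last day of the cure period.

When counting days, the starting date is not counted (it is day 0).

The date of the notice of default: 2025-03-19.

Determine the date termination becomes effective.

2025-07-10

Adding 41 calendar days to 2025-03-19 gives 2025-04-29, which is the last day of the cure period.
The date termination becomes effective: 2025-04-29 + 72 days = 2025-07-10.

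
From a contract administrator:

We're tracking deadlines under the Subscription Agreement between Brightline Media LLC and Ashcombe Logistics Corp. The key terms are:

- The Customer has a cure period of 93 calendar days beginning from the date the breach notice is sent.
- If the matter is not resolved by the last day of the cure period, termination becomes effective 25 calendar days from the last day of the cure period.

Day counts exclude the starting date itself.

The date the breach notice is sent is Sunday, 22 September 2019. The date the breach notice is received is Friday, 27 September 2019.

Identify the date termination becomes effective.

The last day of the cure period: 93 calendar days after 22 September 2019 is 24 December 2019.
Adding 25 calendar days to 24 December 2019 gives 18 January 2020, which is the date termination becomes effective.

18 January 2020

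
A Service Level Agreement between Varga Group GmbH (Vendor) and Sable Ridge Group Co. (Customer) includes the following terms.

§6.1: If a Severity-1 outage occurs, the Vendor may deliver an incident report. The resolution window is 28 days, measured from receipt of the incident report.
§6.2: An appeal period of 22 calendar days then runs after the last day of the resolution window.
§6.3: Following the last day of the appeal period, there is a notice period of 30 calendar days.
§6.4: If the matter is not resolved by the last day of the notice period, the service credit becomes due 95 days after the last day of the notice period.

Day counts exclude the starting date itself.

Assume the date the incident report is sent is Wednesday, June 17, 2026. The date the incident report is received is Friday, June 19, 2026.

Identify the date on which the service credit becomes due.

December 11, 2026

The last day of the resolution window: 28 calendar days after June 19, 2026 is July 17, 2026.
The last day of the appeal period: July 17, 2026 + 22 days = August 8, 2026.
Adding 30 calendar days to August 8, 2026 gives September 7, 2026, which is the last day of the notice period.
The date on which the service credit becomes due: September 7, 2026 + 95 days = December 11, 2026.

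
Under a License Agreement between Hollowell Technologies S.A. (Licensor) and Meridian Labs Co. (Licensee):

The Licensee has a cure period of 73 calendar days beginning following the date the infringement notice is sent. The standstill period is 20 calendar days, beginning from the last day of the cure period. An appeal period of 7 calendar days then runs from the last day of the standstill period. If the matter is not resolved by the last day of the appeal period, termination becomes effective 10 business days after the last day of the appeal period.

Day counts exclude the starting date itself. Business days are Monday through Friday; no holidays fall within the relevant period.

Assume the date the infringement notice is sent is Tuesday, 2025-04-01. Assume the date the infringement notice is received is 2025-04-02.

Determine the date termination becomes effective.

2025-07-24

The last day of the cure period: 73 calendar days after 2025-04-01 is 2025-06-13.
The last day of the standstill period: 20 calendar days after 2025-06-13 is 2025-07-03.
The last day of the appeal period: 7 calendar days after 2025-07-03 is 2025-07-10.
From Thursday, 2025-07-10, 10 business days (Jul 11, Jul 14, Jul 15, Jul 16, Jul 17, Jul 18, Jul 21, Jul 22, Jul 23, Jul 24, skipping weekends) brings us to Thursday, 2025-07-24, which is the date termination becomes effective.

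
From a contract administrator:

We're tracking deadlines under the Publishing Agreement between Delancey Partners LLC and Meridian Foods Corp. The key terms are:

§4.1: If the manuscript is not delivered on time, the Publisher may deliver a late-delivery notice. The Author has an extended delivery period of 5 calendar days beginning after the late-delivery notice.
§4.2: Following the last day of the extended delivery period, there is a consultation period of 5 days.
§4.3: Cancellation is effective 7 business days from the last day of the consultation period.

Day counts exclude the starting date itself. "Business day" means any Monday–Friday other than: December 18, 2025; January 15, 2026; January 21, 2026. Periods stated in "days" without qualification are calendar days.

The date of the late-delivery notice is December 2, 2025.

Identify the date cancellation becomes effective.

December 24, 2025

The last day of the extended delivery period: 5 calendar days after December 2, 2025 is December 7, 2025.
The last day of the consultation period: 5 calendar days after December 7, 2025 is December 12, 2025.
The date cancellation becomes effective: counting 7 business days from Friday, December 12, 2025 (Dec 15, Dec 16, Dec 17, Dec 19, Dec 22, Dec 23, Dec 24, skipping weekends and the listed holiday on Dec 18) reaches Wednesday, December 24, 2025.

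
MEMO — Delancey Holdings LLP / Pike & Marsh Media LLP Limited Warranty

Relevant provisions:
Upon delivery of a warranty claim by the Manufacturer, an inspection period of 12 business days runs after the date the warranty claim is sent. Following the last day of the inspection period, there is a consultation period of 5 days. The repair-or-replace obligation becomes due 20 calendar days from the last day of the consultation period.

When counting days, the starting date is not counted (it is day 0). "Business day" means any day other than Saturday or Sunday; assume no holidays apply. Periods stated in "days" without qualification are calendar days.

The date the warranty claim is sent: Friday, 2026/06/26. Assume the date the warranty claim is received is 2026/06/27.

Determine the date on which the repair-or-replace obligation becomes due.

The last day of the inspection period: 12 business days after Friday, 2026/06/26, skipping weekends — Jun 29, Jun 30, Jul 1, Jul 2, …, Jul 10, Jul 13, Jul 14 — lands on Tuesday, 2026/07/14.
The last day of the consultation period: 5 calendar days after 2026/07/14 is 2026/07/19.
The date on which the repair-or-replace obligation becomes due: 20 calendar days after 2026/07/19 is 2026/08/08.

2026/08/08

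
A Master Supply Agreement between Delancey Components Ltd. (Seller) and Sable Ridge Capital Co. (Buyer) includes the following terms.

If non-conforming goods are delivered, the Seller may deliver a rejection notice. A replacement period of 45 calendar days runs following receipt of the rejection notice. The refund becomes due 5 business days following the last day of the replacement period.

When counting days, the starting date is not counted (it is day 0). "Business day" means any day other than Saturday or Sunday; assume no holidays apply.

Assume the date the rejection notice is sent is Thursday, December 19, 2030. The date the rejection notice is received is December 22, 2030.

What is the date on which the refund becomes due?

Adding 45 calendar days to December 22, 2030 gives February 5, 2031, which is the last day of the replacement period.
The date on which the refund becomes due: counting 5 business days from Wednesday, February 5, 2031 (Feb 6, Feb 7, Feb 10, Feb 11, Feb 12, skipping weekends) reaches Wednesday, February 12, 2031.

February 12, 2031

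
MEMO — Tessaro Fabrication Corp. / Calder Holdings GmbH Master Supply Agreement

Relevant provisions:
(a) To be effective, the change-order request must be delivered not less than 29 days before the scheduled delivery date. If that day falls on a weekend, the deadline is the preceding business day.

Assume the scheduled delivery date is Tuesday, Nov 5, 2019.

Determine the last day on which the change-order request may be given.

Oct 7, 2019

Counting back 29 calendar days from Nov 5, 2019 gives Oct 7, 2019. That is a Monday, so no adjustment is needed.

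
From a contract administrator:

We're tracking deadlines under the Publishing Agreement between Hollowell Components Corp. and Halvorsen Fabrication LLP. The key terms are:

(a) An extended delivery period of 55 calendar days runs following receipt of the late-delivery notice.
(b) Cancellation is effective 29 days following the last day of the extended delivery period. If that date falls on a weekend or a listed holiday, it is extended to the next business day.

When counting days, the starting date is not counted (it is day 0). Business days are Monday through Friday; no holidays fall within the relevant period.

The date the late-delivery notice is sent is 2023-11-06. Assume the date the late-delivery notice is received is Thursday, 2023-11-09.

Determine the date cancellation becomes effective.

The last day of the extended delivery period: 55 calendar days after 2023-11-09 is 2024-01-03.
The date cancellation becomes effective: 2024-01-03 + 29 days = 2024-02-01. 2024-02-01 is a Thursday, so no roll-forward applies.

2024-02-01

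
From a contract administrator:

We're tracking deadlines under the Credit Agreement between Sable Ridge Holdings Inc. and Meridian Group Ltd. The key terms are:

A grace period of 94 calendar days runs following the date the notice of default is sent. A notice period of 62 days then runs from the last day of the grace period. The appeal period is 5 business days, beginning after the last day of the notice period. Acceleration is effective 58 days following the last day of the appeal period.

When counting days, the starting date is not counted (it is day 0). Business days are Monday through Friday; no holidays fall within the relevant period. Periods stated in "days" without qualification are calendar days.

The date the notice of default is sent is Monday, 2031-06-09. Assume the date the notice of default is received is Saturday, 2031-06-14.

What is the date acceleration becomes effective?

The last day of the grace period: 2031-06-09 + 94 days = 2031-09-11.
The last day of the notice period: 2031-09-11 + 62 days = 2031-11-12.
From Wednesday, 2031-11-12, 5 business days (Nov 13, Nov 14, Nov 17, Nov 18, Nov 19, skipping weekends) brings us to Wednesday, 2031-11-19, which is the last day of the appeal period.
The date acceleration becomes effective: 2031-11-19 + 58 days = 2032-01-16.

2032-01-16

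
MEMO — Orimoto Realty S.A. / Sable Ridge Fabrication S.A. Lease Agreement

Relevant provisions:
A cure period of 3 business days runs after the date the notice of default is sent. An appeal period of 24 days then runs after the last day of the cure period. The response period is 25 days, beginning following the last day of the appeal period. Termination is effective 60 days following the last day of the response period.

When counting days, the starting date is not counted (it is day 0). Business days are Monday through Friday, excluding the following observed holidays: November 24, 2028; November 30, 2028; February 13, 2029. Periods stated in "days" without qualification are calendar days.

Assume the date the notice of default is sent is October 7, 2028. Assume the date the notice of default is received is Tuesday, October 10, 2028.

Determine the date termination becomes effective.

January 28, 2029

The last day of the cure period: counting 3 business days from Saturday, October 7, 2028 (Oct 9, Oct 10, Oct 11, skipping weekends) reaches Wednesday, October 11, 2028.
Adding 24 calendar days to October 11, 2028 gives November 4, 2028, which is the last day of the appeal period.
The last day of the response period: 25 calendar days after November 4, 2028 is November 29, 2028.
The date termination becomes effective: November 29, 2028 + 60 days = January 28, 2029.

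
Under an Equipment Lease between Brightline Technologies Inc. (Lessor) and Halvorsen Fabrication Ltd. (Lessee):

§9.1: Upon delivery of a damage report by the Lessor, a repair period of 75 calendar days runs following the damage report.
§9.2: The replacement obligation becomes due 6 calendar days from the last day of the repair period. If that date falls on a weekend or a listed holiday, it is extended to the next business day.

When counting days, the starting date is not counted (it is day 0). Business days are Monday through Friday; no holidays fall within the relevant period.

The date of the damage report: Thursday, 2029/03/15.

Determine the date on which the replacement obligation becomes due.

2029/06/04

Adding 75 calendar days to 2029/03/15 gives 2029/05/29, which is the last day of the repair period.
Adding 6 calendar days to 2029/05/29 gives 2029/06/04, which is the date on which the replacement obligation becomes due. 2029/06/04 is a Monday, so no roll-forward applies.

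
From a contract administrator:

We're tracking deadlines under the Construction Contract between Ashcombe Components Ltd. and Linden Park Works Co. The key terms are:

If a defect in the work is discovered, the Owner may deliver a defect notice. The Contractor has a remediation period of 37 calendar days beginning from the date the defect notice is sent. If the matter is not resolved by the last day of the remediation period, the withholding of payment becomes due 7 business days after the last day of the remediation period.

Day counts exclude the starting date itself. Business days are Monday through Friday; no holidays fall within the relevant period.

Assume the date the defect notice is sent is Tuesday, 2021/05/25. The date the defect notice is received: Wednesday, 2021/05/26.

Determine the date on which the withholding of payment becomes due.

Adding 37 calendar days to 2021/05/25 gives 2021/07/01, which is the last day of the remediation period.
The date on which the withholding of payment becomes due: counting 7 business days from Thursday, 2021/07/01 (Jul 2, Jul 5, Jul 6, Jul 7, Jul 8, Jul 9, Jul 12, skipping weekends) reaches Monday, 2021/07/12.

2021/07/12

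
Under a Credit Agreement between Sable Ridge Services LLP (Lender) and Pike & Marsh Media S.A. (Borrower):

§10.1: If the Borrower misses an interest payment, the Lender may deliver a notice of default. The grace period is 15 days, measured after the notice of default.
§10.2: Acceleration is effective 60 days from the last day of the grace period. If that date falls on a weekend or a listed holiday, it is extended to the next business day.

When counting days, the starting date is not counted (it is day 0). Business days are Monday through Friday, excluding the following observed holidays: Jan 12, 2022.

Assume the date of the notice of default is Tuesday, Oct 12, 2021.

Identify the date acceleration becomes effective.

The last day of the grace period: 15 calendar days after Oct 12, 2021 is Oct 27, 2021.
Adding 60 calendar days to Oct 27, 2021 gives Dec 26, 2021, which is the date acceleration becomes effective. That falls on a Sunday, so it rolls to the next business day, Monday, Dec 27, 2021.

Dec 27, 2021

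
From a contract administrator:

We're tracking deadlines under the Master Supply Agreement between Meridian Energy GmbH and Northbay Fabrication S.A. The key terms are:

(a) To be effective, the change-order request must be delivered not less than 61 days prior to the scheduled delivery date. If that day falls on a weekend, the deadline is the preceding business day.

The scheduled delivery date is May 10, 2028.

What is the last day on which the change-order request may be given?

March 10, 2028

May 10, 2028 minus 61 days is March 10, 2028. That is a Friday, so no adjustment is needed.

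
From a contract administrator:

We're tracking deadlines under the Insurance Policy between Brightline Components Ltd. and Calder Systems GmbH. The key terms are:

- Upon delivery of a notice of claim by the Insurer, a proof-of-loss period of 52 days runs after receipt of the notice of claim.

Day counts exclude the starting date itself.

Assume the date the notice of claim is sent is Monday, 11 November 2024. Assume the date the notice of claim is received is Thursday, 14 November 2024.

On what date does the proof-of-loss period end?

5 January 2025

Adding 52 calendar days to 14 November 2024 gives 5 January 2025, which is the last day of the proof-of-loss period.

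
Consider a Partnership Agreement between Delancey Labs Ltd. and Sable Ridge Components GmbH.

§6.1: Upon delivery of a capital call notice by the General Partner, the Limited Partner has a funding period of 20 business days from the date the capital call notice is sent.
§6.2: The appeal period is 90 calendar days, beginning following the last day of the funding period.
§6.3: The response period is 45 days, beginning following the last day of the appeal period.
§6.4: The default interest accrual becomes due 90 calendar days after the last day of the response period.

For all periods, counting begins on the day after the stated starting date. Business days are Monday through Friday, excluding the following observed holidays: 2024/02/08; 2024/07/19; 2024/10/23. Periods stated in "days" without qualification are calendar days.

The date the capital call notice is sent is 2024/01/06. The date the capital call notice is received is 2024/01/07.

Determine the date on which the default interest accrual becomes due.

2024/09/14

From Saturday, 2024/01/06, 20 business days (Jan 8, Jan 9, Jan 10, Jan 11, …, Jan 31, Feb 1, Feb 2, skipping weekends) brings us to Friday, 2024/02/02, which is the last day of the funding period.
The last day of the appeal period: 90 calendar days after 2024/02/02 is 2024/05/02.
The last day of the response period: 45 calendar days after 2024/05/02 is 2024/06/16.
The date on which the default interest accrual becomes due: 90 calendar days after 2024/06/16 is 2024/09/14.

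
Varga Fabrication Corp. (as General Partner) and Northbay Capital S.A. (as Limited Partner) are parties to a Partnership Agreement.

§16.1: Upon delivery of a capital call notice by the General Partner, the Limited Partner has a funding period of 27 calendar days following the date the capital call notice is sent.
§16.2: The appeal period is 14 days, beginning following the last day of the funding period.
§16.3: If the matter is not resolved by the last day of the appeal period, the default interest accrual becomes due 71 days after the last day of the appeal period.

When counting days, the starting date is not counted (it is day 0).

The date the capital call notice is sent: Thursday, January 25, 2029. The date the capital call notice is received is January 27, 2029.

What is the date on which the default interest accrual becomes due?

May 17, 2029

The last day of the funding period: 27 calendar days after January 25, 2029 is February 21, 2029.
The last day of the appeal period: February 21, 2029 + 14 days = March 7, 2029.
The date on which the default interest accrual becomes due: 71 calendar days after March 7, 2029 is May 17, 2029.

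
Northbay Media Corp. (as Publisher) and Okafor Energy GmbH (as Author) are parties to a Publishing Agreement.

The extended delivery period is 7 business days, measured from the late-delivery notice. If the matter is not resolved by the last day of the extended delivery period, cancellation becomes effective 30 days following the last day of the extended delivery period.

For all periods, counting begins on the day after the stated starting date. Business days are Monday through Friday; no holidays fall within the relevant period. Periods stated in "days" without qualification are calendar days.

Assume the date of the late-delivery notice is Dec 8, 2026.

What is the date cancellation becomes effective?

From Tuesday, Dec 8, 2026, 7 business days (Dec 9, Dec 10, Dec 11, Dec 14, Dec 15, Dec 16, Dec 17, skipping weekends) brings us to Thursday, Dec 17, 2026, which is the last day of the extended delivery period.
Adding 30 calendar days to Dec 17, 2026 gives Jan 16, 2027, which is the date cancellation becomes effective.

Jan 16, 2027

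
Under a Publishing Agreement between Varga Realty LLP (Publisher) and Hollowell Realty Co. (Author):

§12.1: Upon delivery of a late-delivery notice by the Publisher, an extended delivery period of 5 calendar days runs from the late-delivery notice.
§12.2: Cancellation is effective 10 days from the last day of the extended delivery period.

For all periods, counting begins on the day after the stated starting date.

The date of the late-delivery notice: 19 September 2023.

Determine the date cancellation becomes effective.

The last day of the extended delivery period: 19 September 2023 + 5 days = 24 September 2023.
Adding 10 calendar days to 24 September 2023 gives 4 October 2023, which is the date cancellation becomes effective.

4 October 2023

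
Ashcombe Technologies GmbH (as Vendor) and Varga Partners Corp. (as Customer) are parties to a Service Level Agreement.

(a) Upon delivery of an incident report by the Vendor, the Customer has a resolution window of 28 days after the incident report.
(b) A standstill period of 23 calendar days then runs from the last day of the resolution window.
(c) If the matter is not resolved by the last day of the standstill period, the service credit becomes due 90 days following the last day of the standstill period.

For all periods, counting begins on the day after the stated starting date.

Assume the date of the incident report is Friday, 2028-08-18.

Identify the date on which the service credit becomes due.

2029-01-06

Adding 28 calendar days to 2028-08-18 gives 2028-09-15, which is the last day of the resolution window.
The last day of the standstill period: 23 calendar days after 2028-09-15 is 2028-10-08.
The date on which the service credit becomes due: 90 calendar days after 2028-10-08 is 2029-01-06.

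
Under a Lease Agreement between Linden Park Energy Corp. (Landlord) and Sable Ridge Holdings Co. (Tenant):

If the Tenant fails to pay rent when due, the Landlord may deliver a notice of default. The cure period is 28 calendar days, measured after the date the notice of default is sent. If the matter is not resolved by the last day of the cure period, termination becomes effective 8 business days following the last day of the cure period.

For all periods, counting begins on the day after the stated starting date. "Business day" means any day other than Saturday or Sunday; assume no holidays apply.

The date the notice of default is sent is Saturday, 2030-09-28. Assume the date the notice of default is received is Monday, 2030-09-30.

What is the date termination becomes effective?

2030-11-06

The last day of the cure period: 2030-09-28 + 28 days = 2030-10-26.
From Saturday, 2030-10-26, 8 business days (Oct 28, Oct 29, Oct 30, Oct 31, Nov 1, Nov 4, Nov 5, Nov 6, skipping weekends) brings us to Wednesday, 2030-11-06, which is the date termination becomes effective.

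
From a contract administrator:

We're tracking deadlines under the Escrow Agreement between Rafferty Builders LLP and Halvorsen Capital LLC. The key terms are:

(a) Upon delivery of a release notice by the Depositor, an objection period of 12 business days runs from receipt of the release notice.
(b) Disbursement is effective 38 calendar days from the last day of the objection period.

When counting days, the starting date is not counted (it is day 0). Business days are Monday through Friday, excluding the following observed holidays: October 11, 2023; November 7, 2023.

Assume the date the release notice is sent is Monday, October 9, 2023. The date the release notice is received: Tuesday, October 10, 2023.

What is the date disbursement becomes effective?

The last day of the objection period: counting 12 business days from Tuesday, October 10, 2023 (Oct 12, Oct 13, Oct 16, Oct 17, …, Oct 25, Oct 26, Oct 27, skipping weekends and the listed holiday on Oct 11) reaches Friday, October 27, 2023.
The date disbursement becomes effective: October 27, 2023 + 38 days = December 4, 2023.

December 4, 2023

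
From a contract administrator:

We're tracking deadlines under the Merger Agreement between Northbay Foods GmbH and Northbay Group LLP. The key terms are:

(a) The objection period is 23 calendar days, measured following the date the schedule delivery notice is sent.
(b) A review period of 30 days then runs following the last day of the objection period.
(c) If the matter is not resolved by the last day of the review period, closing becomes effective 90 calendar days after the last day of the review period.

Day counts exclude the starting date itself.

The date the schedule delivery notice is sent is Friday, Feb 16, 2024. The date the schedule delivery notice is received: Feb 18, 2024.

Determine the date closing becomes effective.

Jul 8, 2024

Adding 23 calendar days to Feb 16, 2024 gives Mar 10, 2024, which is the last day of the objection period.
The last day of the review period: 30 calendar days after Mar 10, 2024 is Apr 9, 2024.
The date closing becomes effective: 90 calendar days after Apr 9, 2024 is Jul 8, 2024.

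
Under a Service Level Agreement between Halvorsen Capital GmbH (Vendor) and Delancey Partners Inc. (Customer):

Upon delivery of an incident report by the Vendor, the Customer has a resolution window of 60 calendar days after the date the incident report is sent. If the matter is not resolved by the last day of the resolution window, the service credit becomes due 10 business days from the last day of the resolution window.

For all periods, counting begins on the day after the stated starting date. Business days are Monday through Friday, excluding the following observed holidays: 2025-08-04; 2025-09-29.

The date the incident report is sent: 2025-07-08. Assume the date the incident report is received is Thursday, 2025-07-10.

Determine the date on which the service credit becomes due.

Adding 60 calendar days to 2025-07-08 gives 2025-09-06, which is the last day of the resolution window.
The date on which the service credit becomes due: 10 business days after Saturday, 2025-09-06, skipping weekends — Sep 8, Sep 9, Sep 10, Sep 11, Sep 12, Sep 15, Sep 16, Sep 17, Sep 18, Sep 19 — lands on Friday, 2025-09-19.

2025-09-19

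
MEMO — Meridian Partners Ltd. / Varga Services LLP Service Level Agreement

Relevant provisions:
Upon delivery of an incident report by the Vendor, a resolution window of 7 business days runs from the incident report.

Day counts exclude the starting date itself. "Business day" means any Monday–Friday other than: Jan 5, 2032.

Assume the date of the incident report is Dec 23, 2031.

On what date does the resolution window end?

The last day of the resolution window: counting 7 business days from Tuesday, Dec 23, 2031 (Dec 24, Dec 25, Dec 26, Dec 29, Dec 30, Dec 31, Jan 1, skipping weekends) reaches Thursday, Jan 1, 2032.

Jan 1, 2032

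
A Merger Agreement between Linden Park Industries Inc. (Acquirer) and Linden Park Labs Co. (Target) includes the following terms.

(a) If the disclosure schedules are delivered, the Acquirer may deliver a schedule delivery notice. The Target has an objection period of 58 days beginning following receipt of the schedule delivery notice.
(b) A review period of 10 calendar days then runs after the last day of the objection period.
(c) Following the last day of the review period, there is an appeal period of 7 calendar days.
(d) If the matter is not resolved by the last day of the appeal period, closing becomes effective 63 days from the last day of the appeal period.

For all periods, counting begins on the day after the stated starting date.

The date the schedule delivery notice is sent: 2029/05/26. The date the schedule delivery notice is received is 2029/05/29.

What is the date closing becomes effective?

The last day of the objection period: 58 calendar days after 2029/05/29 is 2029/07/26.
The last day of the review period: 2029/07/26 + 10 days = 2029/08/05.
The last day of the appeal period: 7 calendar days after 2029/08/05 is 2029/08/12.
Adding 63 calendar days to 2029/08/12 gives 2029/10/14, which is the date closing becomes effective.

2029/10/14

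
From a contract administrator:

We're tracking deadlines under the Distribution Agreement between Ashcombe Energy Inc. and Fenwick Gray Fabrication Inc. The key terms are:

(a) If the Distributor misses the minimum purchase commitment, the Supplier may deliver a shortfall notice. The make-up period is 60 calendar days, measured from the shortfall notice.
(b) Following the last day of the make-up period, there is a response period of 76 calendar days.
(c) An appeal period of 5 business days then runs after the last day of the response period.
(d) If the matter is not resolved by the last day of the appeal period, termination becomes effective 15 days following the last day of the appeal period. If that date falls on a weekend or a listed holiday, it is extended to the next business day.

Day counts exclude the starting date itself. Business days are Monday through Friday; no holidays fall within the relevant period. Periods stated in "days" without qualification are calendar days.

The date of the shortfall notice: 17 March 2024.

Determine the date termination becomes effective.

22 August 2024

The last day of the make-up period: 60 calendar days after 17 March 2024 is 16 May 2024.
The last day of the response period: 16 May 2024 + 76 days = 31 July 2024.
From Wednesday, 31 July 2024, 5 business days (Aug 1, Aug 2, Aug 5, Aug 6, Aug 7, skipping weekends) brings us to Wednesday, 7 August 2024, which is the last day of the appeal period.
The date termination becomes effective: 15 calendar days after 7 August 2024 is 22 August 2024. 22 August 2024 is a Thursday, so no roll-forward applies.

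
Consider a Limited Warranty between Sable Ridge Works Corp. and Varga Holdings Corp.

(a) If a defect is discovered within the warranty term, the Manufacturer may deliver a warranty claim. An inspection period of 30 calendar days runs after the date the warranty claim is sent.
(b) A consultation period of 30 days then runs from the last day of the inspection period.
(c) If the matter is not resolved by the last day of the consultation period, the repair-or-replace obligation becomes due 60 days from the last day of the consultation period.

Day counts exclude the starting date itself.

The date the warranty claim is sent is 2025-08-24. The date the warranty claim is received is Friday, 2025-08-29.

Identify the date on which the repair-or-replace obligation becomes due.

The last day of the inspection period: 2025-08-24 + 30 days = 2025-09-23.
The last day of the consultation period: 2025-09-23 + 30 days = 2025-10-23.
The date on which the repair-or-replace obligation becomes due: 2025-10-23 + 60 days = 2025-12-22.

2025-12-22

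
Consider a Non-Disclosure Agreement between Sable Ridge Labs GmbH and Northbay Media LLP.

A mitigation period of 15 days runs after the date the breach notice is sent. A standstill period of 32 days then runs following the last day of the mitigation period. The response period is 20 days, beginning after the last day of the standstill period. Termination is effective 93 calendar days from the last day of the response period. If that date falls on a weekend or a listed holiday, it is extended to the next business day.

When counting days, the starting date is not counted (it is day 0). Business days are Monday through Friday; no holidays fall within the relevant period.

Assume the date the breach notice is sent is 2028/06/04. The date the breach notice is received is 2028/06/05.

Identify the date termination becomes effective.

The last day of the mitigation period: 2028/06/04 + 15 days = 2028/06/19.
The last day of the standstill period: 2028/06/19 + 32 days = 2028/07/21.
The last day of the response period: 20 calendar days after 2028/07/21 is 2028/08/10.
Adding 93 calendar days to 2028/08/10 gives 2028/11/11, which is the date termination becomes effective. That falls on a Saturday, so it rolls to the next business day, Monday, 2028/11/13.

2028/11/13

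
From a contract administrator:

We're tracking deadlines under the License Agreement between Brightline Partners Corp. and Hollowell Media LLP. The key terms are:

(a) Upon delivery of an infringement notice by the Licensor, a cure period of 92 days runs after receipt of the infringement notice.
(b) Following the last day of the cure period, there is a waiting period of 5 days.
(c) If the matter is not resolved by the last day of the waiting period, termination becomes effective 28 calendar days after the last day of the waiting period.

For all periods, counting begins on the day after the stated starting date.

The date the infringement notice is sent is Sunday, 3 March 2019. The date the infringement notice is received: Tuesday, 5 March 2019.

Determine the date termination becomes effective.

The last day of the cure period: 92 calendar days after 5 March 2019 is 5 June 2019.
Adding 5 calendar days to 5 June 2019 gives 10 June 2019, which is the last day of the waiting period.
Adding 28 calendar days to 10 June 2019 gives 8 July 2019, which is the date termination becomes effective.

8 July 2019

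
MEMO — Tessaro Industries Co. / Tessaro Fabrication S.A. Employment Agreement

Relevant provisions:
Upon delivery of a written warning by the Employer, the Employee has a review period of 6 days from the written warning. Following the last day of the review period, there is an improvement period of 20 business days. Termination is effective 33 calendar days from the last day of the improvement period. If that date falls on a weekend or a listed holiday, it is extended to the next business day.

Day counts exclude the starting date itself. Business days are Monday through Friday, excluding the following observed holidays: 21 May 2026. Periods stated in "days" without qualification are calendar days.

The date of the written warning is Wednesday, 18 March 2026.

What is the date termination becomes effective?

The last day of the review period: 18 March 2026 + 6 days = 24 March 2026.
The last day of the improvement period: 20 business days after Tuesday, 24 March 2026, skipping weekends — Mar 25, Mar 26, Mar 27, Mar 30, …, Apr 17, Apr 20, Apr 21 — lands on Tuesday, 21 April 2026.
Adding 33 calendar days to 21 April 2026 gives 24 May 2026, which is the date termination becomes effective. That falls on a Sunday, so it rolls to the next business day, Monday, 25 May 2026.

25 May 2026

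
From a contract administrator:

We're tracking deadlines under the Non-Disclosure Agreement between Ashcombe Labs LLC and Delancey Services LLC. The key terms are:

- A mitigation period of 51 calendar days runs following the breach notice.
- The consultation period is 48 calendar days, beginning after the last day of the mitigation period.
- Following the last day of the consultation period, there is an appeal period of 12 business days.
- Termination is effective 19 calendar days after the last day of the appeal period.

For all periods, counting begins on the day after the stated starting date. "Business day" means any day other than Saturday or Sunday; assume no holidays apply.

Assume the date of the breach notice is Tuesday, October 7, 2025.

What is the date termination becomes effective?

February 18, 2026

The last day of the mitigation period: 51 calendar days after October 7, 2025 is November 27, 2025.
The last day of the consultation period: November 27, 2025 + 48 days = January 14, 2026.
From Wednesday, January 14, 2026, 12 business days (Jan 15, Jan 16, Jan 19, Jan 20, …, Jan 28, Jan 29, Jan 30, skipping weekends) brings us to Friday, January 30, 2026, which is the last day of the appeal period.
The date termination becomes effective: January 30, 2026 + 19 days = February 18, 2026.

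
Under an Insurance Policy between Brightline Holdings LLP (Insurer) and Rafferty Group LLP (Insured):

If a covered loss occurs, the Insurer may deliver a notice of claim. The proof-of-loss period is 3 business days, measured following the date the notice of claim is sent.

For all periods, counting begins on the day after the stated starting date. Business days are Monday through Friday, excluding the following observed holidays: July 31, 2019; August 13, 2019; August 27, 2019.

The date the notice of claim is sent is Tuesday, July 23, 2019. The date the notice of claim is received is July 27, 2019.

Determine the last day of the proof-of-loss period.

July 26, 2019

The last day of the proof-of-loss period: counting 3 business days from Tuesday, July 23, 2019 (Jul 24, Jul 25, Jul 26, skipping weekends) reaches Friday, July 26, 2019.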